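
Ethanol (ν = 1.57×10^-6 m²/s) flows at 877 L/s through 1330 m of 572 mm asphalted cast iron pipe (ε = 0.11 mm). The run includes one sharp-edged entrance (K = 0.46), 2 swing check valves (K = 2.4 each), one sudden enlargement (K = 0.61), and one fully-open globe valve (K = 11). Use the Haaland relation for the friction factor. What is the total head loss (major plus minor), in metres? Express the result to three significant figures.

H_L ≈ 29.8 m

V = 4Q/(πD²) = 3.413 m/s; V²/2g = 0.5937 m
Re = 1.24×10^6, ε/D = 1.92×10^-4 → f = 0.01436 (Haaland)
Major: h_f = f(L/D)·V²/2g = 0.01436·2325·0.5937 = 19.82 m
Minor: ΣK = 16.9; h_m = ΣK·V²/2g = 10.02 m
Total H_L = 19.82 + 10.02 = 29.84 m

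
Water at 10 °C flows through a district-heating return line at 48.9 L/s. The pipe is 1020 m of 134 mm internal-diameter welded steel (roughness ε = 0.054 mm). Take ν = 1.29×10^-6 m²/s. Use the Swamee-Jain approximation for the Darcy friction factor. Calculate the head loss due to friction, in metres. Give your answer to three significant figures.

V = 4Q/(πD²) = 4·0.0489/(π·0.134²) = 3.467 m/s
Re = VD/ν = 3.467·0.134/1.29×10^-6 = 3.60×10^5 → turbulent
ε/D = 0.054/134 = 4.03×10^-4
Swamee-Jain: f = 0.01750
h_f = f(L/D)V²/(2g) = 0.01750·(1020/0.134)·3.467²/(2·9.81) = 81.64 m

h_f ≈ 81.6 m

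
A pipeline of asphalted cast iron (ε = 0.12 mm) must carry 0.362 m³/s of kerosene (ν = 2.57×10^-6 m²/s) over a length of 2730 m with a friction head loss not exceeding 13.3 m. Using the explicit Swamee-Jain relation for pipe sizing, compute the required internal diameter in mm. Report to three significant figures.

D ≈ 522 mm

Swamee-Jain (Type III): D = 0.66·[ε^1.25·(LQ²/(gh_f))^4.75 + ν·Q^9.4·(L/(gh_f))^5.2]^0.04
LQ²/(gh_f) = 2.742; L/(gh_f) = 20.92
Term 1 = ε^1.25·(…)^4.75 = 0.00151; Term 2 = ν·Q^9.4·(…)^5.2 = 0.00135
D = 0.66·(0.00151 + 0.00135)^0.04 = 0.5221 m = 522 mm
Check: V = 1.69 m/s, Re = 3.43×10^5, f = 0.01632, h_f = 12.4 m ≈ 13.3 m ✓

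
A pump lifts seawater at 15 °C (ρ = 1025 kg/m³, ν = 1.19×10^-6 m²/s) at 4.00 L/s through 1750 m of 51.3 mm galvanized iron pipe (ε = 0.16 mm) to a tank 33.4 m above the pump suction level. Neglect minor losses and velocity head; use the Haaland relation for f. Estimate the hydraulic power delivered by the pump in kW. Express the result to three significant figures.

V = 4Q/(πD²) = 1.935 m/s; Re = 8.34×10^4; ε/D = 0.00312; f = 0.02786
h_f = f(L/D)V²/2g = 181.4 m
Total head H = z + h_f = 33.4 + 181.4 = 214.8 m
P_hyd = ρgQH = 1025·9.81·0.00400·214.8 = 8.641 kW

P_hyd ≈ 8.64 kW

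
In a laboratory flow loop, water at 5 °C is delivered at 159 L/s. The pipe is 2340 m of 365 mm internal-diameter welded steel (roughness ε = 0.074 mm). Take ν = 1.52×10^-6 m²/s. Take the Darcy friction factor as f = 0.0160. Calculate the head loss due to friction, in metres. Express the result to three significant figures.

h_f ≈ 12.1 m

V = 4Q/(πD²) = 4·0.159/(π·0.365²) = 1.520 m/s
h_f = f(L/D)V²/(2g) = 0.01600·(2340/0.365)·1.520²/(2·9.81) = 12.07 m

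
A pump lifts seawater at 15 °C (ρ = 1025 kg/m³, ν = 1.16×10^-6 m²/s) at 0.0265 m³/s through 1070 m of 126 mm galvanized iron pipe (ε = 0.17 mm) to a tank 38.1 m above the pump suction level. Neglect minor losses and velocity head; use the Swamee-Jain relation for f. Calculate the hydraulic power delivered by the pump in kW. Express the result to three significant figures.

V = 4Q/(πD²) = 2.125 m/s; Re = 2.31×10^5; ε/D = 0.00135; f = 0.02232
h_f = f(L/D)V²/2g = 43.64 m
Total head H = z + h_f = 38.1 + 43.64 = 81.74 m
P_hyd = ρgQH = 1025·9.81·0.0265·81.74 = 21.78 kW

P_hyd ≈ 21.8 kW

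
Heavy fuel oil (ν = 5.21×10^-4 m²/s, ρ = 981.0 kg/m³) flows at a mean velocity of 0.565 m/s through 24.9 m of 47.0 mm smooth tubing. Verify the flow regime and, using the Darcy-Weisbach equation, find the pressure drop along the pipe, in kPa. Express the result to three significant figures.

Δp ≈ 104 kPa

Re = VD/ν = 0.565·0.04700/5.21×10^-4 = 51.0 → laminar (Re < 2300)
f = 64/Re = 1.256
h_f = f(L/D)V²/(2g) = 1.256·(24.9/0.04700)·0.565²/(2·9.81) = 10.82 m
Δp = ρg·h_f = 981.0·9.81·10.82 = 104.2 kPa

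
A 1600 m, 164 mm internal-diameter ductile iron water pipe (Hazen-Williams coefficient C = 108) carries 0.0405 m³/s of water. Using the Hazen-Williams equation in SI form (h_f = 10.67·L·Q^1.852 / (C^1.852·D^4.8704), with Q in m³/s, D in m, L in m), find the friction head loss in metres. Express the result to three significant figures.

h_f = 10.67·1600·0.0405^1.852 / (108^1.852·0.164^4.8704) = 51.45 m

h_f ≈ 51.5 m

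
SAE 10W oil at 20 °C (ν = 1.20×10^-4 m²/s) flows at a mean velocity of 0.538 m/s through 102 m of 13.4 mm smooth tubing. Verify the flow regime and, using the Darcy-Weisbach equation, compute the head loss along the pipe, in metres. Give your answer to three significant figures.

Re = VD/ν = 0.538·0.01340/1.20×10^-4 = 60.1 → laminar (Re < 2300)
f = 64/Re = 1.065
h_f = f(L/D)V²/(2g) = 1.065·(102/0.01340)·0.538²/(2·9.81) = 119.6 m

h_f ≈ 120 m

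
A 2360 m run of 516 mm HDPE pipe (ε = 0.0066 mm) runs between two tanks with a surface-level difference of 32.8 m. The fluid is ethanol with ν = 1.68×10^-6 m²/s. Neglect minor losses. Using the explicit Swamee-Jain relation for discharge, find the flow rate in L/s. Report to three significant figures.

Swamee-Jain (Type II): Q = -0.965·√(gD⁵h_f/L)·ln[ε/(3.7D) + √(3.17ν²L/(gD³h_f))]
√(gD⁵h_f/L) = √(9.81·0.516⁵·32.8/2360) = 0.07062
ε/(3.7D) = 3.46×10^-6; √(3.17ν²L/(gD³h_f)) = 2.19×10^-5
Q = -0.965·0.07062·ln(2.531×10^-5) = 0.7213 m³/s
Check: V = 3.45 m/s, Re = 1.06×10^6, f = 0.01182, h_f = 32.8 m ≈ 32.8 m ✓

Q ≈ 721 L/s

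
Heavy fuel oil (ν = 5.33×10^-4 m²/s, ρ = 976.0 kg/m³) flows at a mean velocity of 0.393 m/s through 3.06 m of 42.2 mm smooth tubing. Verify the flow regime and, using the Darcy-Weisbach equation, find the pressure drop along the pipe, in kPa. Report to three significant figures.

Δp ≈ 11.2 kPa

Re = VD/ν = 0.393·0.04220/5.33×10^-4 = 31.1 → laminar (Re < 2300)
f = 64/Re = 2.057
h_f = f(L/D)V²/(2g) = 2.057·(3.06/0.04220)·0.393²/(2·9.81) = 1.174 m
Δp = ρg·h_f = 976.0·9.81·1.174 = 11.24 kPa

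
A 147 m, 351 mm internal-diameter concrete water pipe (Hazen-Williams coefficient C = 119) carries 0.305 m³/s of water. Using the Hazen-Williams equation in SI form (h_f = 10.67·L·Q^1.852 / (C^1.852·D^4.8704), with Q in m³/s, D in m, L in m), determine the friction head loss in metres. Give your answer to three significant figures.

h_f ≈ 4.08 m

h_f = 10.67·147·0.305^1.852 / (119^1.852·0.351^4.8704) = 4.083 m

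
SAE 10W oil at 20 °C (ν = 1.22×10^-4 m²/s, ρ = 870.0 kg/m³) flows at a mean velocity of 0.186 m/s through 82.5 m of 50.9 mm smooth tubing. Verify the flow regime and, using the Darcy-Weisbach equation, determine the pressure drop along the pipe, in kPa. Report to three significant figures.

Re = VD/ν = 0.186·0.05090/1.22×10^-4 = 77.6 → laminar (Re < 2300)
f = 64/Re = 0.8247
h_f = f(L/D)V²/(2g) = 0.8247·(82.5/0.05090)·0.186²/(2·9.81) = 2.357 m
Δp = ρg·h_f = 870.0·9.81·2.357 = 20.12 kPa

Δp ≈ 20.1 kPa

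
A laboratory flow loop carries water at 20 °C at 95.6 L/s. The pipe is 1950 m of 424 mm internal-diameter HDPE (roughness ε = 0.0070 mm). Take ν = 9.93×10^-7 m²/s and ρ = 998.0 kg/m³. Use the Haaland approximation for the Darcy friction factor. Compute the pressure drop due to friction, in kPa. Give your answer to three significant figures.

Δp ≈ 15.3 kPa

V = 4Q/(πD²) = 4·0.0956/(π·0.424²) = 0.6771 m/s
Re = VD/ν = 0.6771·0.424/9.93×10^-7 = 2.89×10^5 → turbulent
ε/D = 0.0070/424 = 1.65×10^-5
Haaland: f = 0.01457
h_f = f(L/D)V²/(2g) = 0.01457·(1950/0.424)·0.6771²/(2·9.81) = 1.566 m
Δp = ρg·h_f = 998.0·9.81·1.566 = 15.33 kPa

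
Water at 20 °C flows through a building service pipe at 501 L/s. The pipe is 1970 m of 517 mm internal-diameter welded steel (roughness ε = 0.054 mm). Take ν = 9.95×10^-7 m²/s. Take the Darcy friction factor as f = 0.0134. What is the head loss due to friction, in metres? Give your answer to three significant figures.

h_f ≈ 14.8 m

V = 4Q/(πD²) = 4·0.501/(π·0.517²) = 2.387 m/s
h_f = f(L/D)V²/(2g) = 0.01340·(1970/0.517)·2.387²/(2·9.81) = 14.82 m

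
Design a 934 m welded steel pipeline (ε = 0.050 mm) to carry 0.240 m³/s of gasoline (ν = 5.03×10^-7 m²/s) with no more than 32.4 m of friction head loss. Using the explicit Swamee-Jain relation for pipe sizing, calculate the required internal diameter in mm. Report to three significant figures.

D ≈ 289 mm

Swamee-Jain (Type III): D = 0.66·[ε^1.25·(LQ²/(gh_f))^4.75 + ν·Q^9.4·(L/(gh_f))^5.2]^0.04
LQ²/(gh_f) = 0.1693; L/(gh_f) = 2.939
Term 1 = ε^1.25·(…)^4.75 = 9.11×10^-10; Term 2 = ν·Q^9.4·(…)^5.2 = 2.04×10^-10
D = 0.66·(9.11×10^-10 + 2.04×10^-10)^0.04 = 0.2894 m = 289 mm
Check: V = 3.65 m/s, Re = 2.10×10^6, f = 0.01395, h_f = 30.6 m ≈ 32.4 m ✓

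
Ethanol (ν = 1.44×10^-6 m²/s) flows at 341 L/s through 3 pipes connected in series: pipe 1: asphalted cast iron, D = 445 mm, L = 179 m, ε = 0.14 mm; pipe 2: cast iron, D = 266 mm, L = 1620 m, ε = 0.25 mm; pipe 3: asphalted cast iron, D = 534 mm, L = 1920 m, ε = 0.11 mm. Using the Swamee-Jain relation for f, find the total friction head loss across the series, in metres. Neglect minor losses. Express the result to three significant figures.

Pipe 1: V = 2.193 m/s, Re = 6.78×10^5, ε/D = 3.15×10^-4, f = 0.01619, h_1 = f(L/D)V²/2g = 1.595 m
Pipe 2: V = 6.136 m/s, Re = 1.13×10^6, ε/D = 9.40×10^-4, f = 0.01971, h_2 = f(L/D)V²/2g = 230.4 m
Pipe 3: V = 1.523 m/s, Re = 5.65×10^5, ε/D = 2.06×10^-4, f = 0.01541, h_3 = f(L/D)V²/2g = 6.548 m
Series → Q common, losses add: H = Σh = 238.5 m

H ≈ 238 m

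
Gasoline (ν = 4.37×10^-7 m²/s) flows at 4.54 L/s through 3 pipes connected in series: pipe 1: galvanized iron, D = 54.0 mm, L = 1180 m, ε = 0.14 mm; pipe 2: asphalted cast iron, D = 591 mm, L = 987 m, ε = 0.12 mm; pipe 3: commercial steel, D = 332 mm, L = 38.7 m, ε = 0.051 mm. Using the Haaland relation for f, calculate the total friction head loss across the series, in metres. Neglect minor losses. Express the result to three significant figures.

H ≈ 113 m

Pipe 1: V = 1.982 m/s, Re = 2.45×10^5, ε/D = 0.00259, f = 0.02572, h_1 = f(L/D)V²/2g = 112.6 m
Pipe 2: V = 0.01655 m/s, Re = 2.24×10^4, ε/D = 2.03×10^-4, f = 0.02540, h_2 = f(L/D)V²/2g = 5.923×10^-4 m
Pipe 3: V = 0.05244 m/s, Re = 3.98×10^4, ε/D = 1.54×10^-4, f = 0.02220, h_3 = f(L/D)V²/2g = 3.628×10^-4 m
Series → Q common, losses add: H = Σh = 112.6 m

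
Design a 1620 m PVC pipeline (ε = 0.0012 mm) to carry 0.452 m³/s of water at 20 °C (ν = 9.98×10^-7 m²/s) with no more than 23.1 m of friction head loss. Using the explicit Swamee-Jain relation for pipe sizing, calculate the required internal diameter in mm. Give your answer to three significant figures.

D ≈ 424 mm

Swamee-Jain (Type III): D = 0.66·[ε^1.25·(LQ²/(gh_f))^4.75 + ν·Q^9.4·(L/(gh_f))^5.2]^0.04
LQ²/(gh_f) = 1.461; L/(gh_f) = 7.149
Term 1 = ε^1.25·(…)^4.75 = 2.40×10^-7; Term 2 = ν·Q^9.4·(…)^5.2 = 1.58×10^-5
D = 0.66·(2.40×10^-7 + 1.58×10^-5)^0.04 = 0.4244 m = 424 mm
Check: V = 3.20 m/s, Re = 1.36×10^6, f = 0.01112, h_f = 22.1 m ≈ 23.1 m ✓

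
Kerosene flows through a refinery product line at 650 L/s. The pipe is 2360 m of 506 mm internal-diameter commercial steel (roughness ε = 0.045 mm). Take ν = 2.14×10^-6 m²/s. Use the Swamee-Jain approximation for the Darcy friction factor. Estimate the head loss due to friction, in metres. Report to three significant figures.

h_f ≈ 34.0 m

V = 4Q/(πD²) = 4·0.650/(π·0.506²) = 3.232 m/s
Re = VD/ν = 3.232·0.506/2.14×10^-6 = 7.64×10^5 → turbulent
ε/D = 0.045/506 = 8.89×10^-5
Swamee-Jain: f = 0.01368
h_f = f(L/D)V²/(2g) = 0.01368·(2360/0.506)·3.232²/(2·9.81) = 33.98 m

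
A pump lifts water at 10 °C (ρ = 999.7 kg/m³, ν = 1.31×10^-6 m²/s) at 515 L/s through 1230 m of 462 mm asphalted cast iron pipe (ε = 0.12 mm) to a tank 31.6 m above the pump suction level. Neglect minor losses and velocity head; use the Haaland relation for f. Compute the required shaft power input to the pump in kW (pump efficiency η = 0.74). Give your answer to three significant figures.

V = 4Q/(πD²) = 3.072 m/s; Re = 1.08×10^6; ε/D = 2.60×10^-4; f = 0.01517
h_f = f(L/D)V²/2g = 19.43 m
Total head H = z + h_f = 31.6 + 19.43 = 51.03 m
P_hyd = ρgQH = 999.7·9.81·0.515·51.03 = 257.7 kW
P_shaft = P_hyd/η = 257.7/0.74 = 348.3 kW

P_shaft ≈ 348 kW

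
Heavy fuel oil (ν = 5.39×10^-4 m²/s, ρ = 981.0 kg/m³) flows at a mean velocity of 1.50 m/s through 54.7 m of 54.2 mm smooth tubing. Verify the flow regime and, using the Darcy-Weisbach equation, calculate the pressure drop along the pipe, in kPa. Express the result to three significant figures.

Re = VD/ν = 1.50·0.05420/5.39×10^-4 = 151 → laminar (Re < 2300)
f = 64/Re = 0.4243
h_f = f(L/D)V²/(2g) = 0.4243·(54.7/0.05420)·1.50²/(2·9.81) = 49.11 m
Δp = ρg·h_f = 981.0·9.81·49.11 = 472.6 kPa

Δp ≈ 473 kPa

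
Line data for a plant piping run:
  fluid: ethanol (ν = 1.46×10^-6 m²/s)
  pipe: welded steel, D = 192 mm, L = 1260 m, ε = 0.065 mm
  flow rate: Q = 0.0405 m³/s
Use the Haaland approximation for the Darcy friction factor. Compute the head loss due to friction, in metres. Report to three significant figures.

V = 4Q/(πD²) = 4·0.0405/(π·0.192²) = 1.399 m/s
Re = VD/ν = 1.399·0.192/1.46×10^-6 = 1.84×10^5 → turbulent
ε/D = 0.065/192 = 3.39×10^-4
Haaland: f = 0.01790
h_f = f(L/D)V²/(2g) = 0.01790·(1260/0.192)·1.399²/(2·9.81) = 11.72 m

h_f ≈ 11.7 m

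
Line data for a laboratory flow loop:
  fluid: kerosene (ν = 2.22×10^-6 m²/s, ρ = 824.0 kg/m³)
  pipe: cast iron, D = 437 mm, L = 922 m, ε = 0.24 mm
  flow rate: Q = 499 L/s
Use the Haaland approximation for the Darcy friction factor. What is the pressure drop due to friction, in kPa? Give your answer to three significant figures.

V = 4Q/(πD²) = 4·0.499/(π·0.437²) = 3.327 m/s
Re = VD/ν = 3.327·0.437/2.22×10^-6 = 6.55×10^5 → turbulent
ε/D = 0.24/437 = 5.49×10^-4
Haaland: f = 0.01771
h_f = f(L/D)V²/(2g) = 0.01771·(922/0.437)·3.327²/(2·9.81) = 21.08 m
Δp = ρg·h_f = 824.0·9.81·21.08 = 170.4 kPa

Δp ≈ 170 kPa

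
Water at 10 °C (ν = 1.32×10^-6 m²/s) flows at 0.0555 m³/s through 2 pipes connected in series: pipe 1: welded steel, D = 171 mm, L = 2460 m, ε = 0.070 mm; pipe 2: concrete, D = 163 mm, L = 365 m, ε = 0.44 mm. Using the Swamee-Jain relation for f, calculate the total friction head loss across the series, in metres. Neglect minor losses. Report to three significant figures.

H ≈ 96.9 m

Pipe 1: V = 2.417 m/s, Re = 3.13×10^5, ε/D = 4.09×10^-4, f = 0.01773, h_1 = f(L/D)V²/2g = 75.91 m
Pipe 2: V = 2.660 m/s, Re = 3.28×10^5, ε/D = 0.00270, f = 0.02599, h_2 = f(L/D)V²/2g = 20.98 m
Series → Q common, losses add: H = Σh = 96.89 m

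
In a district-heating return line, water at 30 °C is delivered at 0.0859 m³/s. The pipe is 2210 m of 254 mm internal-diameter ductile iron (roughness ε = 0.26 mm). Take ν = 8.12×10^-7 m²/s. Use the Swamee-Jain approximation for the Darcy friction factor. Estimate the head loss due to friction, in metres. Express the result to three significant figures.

V = 4Q/(πD²) = 4·0.0859/(π·0.254²) = 1.695 m/s
Re = VD/ν = 1.695·0.254/8.12×10^-7 = 5.30×10^5 → turbulent
ε/D = 0.26/254 = 0.00102
Swamee-Jain: f = 0.02042
h_f = f(L/D)V²/(2g) = 0.02042·(2210/0.254)·1.695²/(2·9.81) = 26.03 m

h_f ≈ 26.0 m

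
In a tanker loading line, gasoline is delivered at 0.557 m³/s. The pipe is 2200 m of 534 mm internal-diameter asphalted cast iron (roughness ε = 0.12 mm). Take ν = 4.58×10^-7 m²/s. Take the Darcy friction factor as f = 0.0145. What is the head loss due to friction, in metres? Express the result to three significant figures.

V = 4Q/(πD²) = 4·0.557/(π·0.534²) = 2.487 m/s
h_f = f(L/D)V²/(2g) = 0.01450·(2200/0.534)·2.487²/(2·9.81) = 18.83 m

h_f ≈ 18.8 m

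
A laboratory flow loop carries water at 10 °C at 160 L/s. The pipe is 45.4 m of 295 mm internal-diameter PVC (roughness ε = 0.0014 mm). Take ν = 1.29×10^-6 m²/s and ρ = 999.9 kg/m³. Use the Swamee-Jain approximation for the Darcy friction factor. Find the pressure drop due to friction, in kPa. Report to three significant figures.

V = 4Q/(πD²) = 4·0.160/(π·0.295²) = 2.341 m/s
Re = VD/ν = 2.341·0.295/1.29×10^-6 = 5.35×10^5 → turbulent
ε/D = 0.0014/295 = 4.75×10^-6
Swamee-Jain: f = 0.01301
h_f = f(L/D)V²/(2g) = 0.01301·(45.4/0.295)·2.341²/(2·9.81) = 0.5593 m
Δp = ρg·h_f = 999.9·9.81·0.5593 = 5.487 kPa

Δp ≈ 5.49 kPa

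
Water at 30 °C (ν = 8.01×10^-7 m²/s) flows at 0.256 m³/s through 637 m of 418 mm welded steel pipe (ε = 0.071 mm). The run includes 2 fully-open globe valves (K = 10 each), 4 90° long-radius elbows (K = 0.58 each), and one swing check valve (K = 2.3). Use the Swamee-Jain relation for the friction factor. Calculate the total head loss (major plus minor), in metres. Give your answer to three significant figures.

V = 4Q/(πD²) = 1.866 m/s; V²/2g = 0.1774 m
Re = 9.74×10^5, ε/D = 1.70×10^-4 → f = 0.01445 (Swamee-Jain)
Major: h_f = f(L/D)·V²/2g = 0.01445·1524·0.1774 = 3.907 m
Minor: ΣK = 24.6; h_m = ΣK·V²/2g = 4.367 m
Total H_L = 3.907 + 4.367 = 8.274 m

H_L ≈ 8.27 m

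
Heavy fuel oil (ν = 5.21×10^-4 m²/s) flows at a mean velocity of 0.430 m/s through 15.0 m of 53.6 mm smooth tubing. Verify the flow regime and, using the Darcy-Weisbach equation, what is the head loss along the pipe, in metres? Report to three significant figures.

h_f ≈ 3.82 m

Re = VD/ν = 0.430·0.05360/5.21×10^-4 = 44.2 → laminar (Re < 2300)
f = 64/Re = 1.447
h_f = f(L/D)V²/(2g) = 1.447·(15.0/0.05360)·0.430²/(2·9.81) = 3.815 m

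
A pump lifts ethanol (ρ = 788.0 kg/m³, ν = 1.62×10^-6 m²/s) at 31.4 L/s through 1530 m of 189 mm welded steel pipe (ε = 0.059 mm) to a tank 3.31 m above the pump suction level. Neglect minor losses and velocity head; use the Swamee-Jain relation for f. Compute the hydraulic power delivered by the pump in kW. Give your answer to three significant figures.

P_hyd ≈ 3.17 kW

V = 4Q/(πD²) = 1.119 m/s; Re = 1.31×10^5; ε/D = 3.12×10^-4; f = 0.01883
h_f = f(L/D)V²/2g = 9.732 m
Total head H = z + h_f = 3.31 + 9.732 = 13.04 m
P_hyd = ρgQH = 788.0·9.81·0.0314·13.04 = 3.166 kW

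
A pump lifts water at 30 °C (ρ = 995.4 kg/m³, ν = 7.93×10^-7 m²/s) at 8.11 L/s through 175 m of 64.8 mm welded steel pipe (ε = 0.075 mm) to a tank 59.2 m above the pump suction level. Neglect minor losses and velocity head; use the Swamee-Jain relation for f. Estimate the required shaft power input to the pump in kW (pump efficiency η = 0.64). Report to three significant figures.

V = 4Q/(πD²) = 2.459 m/s; Re = 2.01×10^5; ε/D = 0.00116; f = 0.02179
h_f = f(L/D)V²/2g = 18.13 m
Total head H = z + h_f = 59.2 + 18.13 = 77.33 m
P_hyd = ρgQH = 995.4·9.81·0.00811·77.33 = 6.124 kW
P_shaft = P_hyd/η = 6.124/0.64 = 9.569 kW

P_shaft ≈ 9.57 kW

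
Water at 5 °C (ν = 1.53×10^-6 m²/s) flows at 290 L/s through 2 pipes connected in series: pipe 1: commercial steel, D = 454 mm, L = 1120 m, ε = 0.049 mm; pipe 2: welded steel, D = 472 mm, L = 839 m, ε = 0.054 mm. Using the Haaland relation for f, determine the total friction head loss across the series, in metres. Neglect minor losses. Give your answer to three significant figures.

H ≈ 9.33 m

Pipe 1: V = 1.791 m/s, Re = 5.32×10^5, ε/D = 1.08×10^-4, f = 0.01426, h_1 = f(L/D)V²/2g = 5.752 m
Pipe 2: V = 1.657 m/s, Re = 5.11×10^5, ε/D = 1.14×10^-4, f = 0.01439, h_2 = f(L/D)V²/2g = 3.581 m
Series → Q common, losses add: H = Σh = 9.333 m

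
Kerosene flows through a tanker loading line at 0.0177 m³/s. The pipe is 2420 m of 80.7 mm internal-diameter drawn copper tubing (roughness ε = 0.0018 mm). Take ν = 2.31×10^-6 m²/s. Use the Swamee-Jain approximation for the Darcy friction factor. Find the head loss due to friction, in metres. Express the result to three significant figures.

V = 4Q/(πD²) = 4·0.0177/(π·0.0807²) = 3.460 m/s
Re = VD/ν = 3.460·0.0807/2.31×10^-6 = 1.21×10^5 → turbulent
ε/D = 0.0018/80.7 = 2.23×10^-5
Swamee-Jain: f = 0.01733
h_f = f(L/D)V²/(2g) = 0.01733·(2420/0.0807)·3.460²/(2·9.81) = 317.1 m

h_f ≈ 317 m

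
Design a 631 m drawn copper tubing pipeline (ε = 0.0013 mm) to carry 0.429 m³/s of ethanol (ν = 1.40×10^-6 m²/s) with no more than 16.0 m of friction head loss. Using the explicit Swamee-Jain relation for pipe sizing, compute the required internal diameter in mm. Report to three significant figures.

Swamee-Jain (Type III): D = 0.66·[ε^1.25·(LQ²/(gh_f))^4.75 + ν·Q^9.4·(L/(gh_f))^5.2]^0.04
LQ²/(gh_f) = 0.7399; L/(gh_f) = 4.020
Term 1 = ε^1.25·(…)^4.75 = 1.05×10^-8; Term 2 = ν·Q^9.4·(…)^5.2 = 6.81×10^-7
D = 0.66·(1.05×10^-8 + 6.81×10^-7)^0.04 = 0.3742 m = 374 mm
Check: V = 3.90 m/s, Re = 1.04×10^6, f = 0.01162, h_f = 15.2 m ≈ 16.0 m ✓

D ≈ 374 mm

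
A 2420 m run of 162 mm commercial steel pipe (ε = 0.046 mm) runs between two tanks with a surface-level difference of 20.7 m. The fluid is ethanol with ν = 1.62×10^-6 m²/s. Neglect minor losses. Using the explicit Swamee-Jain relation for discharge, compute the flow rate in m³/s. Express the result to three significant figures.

Swamee-Jain (Type II): Q = -0.965·√(gD⁵h_f/L)·ln[ε/(3.7D) + √(3.17ν²L/(gD³h_f))]
√(gD⁵h_f/L) = √(9.81·0.162⁵·20.7/2420) = 0.003060
ε/(3.7D) = 7.67×10^-5; √(3.17ν²L/(gD³h_f)) = 1.53×10^-4
Q = -0.965·0.003060·ln(2.295×10^-4) = 0.02474 m³/s
Check: V = 1.20 m/s, Re = 1.20×10^5, f = 0.01890, h_f = 20.7 m ≈ 20.7 m ✓

Q ≈ 0.0247 m³/s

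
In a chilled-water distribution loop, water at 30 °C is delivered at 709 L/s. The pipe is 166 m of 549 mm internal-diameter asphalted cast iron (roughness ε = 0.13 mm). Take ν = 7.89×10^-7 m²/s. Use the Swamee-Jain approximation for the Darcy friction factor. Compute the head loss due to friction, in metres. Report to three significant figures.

V = 4Q/(πD²) = 4·0.709/(π·0.549²) = 2.995 m/s
Re = VD/ν = 2.995·0.549/7.89×10^-7 = 2.08×10^6 → turbulent
ε/D = 0.13/549 = 2.37×10^-4
Swamee-Jain: f = 0.01473
h_f = f(L/D)V²/(2g) = 0.01473·(166/0.549)·2.995²/(2·9.81) = 2.036 m

h_f ≈ 2.04 m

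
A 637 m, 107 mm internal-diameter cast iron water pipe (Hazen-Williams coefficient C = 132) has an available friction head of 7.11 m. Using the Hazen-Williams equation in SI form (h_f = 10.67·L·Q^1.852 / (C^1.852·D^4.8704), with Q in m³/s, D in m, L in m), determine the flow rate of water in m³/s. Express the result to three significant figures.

Rearranging: Q = [h_f·C^1.852·D^4.8704 / (10.67·L)]^(1/1.852)
Q = [7.11·132^1.852·0.107^4.8704 / (10.67·637)]^0.540 = 0.009094 m³/s

Q ≈ 0.00909 m³/s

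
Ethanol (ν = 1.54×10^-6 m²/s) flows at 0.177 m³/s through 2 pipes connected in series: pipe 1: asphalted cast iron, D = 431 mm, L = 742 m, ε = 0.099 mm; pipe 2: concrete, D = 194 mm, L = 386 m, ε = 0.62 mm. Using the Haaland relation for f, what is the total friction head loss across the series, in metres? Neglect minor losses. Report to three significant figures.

H ≈ 99.7 m

Pipe 1: V = 1.213 m/s, Re = 3.40×10^5, ε/D = 2.30×10^-4, f = 0.01609, h_1 = f(L/D)V²/2g = 2.078 m
Pipe 2: V = 5.988 m/s, Re = 7.54×10^5, ε/D = 0.00320, f = 0.02685, h_2 = f(L/D)V²/2g = 97.61 m
Series → Q common, losses add: H = Σh = 99.69 m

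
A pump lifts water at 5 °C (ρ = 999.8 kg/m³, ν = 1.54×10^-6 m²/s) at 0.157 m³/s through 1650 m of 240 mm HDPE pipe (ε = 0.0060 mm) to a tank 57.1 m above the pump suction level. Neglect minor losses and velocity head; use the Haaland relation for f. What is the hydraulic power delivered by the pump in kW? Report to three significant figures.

V = 4Q/(πD²) = 3.470 m/s; Re = 5.41×10^5; ε/D = 2.50×10^-5; f = 0.01320
h_f = f(L/D)V²/2g = 55.69 m
Total head H = z + h_f = 57.1 + 55.69 = 112.8 m
P_hyd = ρgQH = 999.8·9.81·0.157·112.8 = 173.7 kW

P_hyd ≈ 174 kW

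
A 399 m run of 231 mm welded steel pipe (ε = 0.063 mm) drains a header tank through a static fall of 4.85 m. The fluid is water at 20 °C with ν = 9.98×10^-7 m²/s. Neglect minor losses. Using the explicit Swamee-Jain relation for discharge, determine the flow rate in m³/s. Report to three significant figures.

Swamee-Jain (Type II): Q = -0.965·√(gD⁵h_f/L)·ln[ε/(3.7D) + √(3.17ν²L/(gD³h_f))]
√(gD⁵h_f/L) = √(9.81·0.231⁵·4.85/399) = 0.008856
ε/(3.7D) = 7.37×10^-5; √(3.17ν²L/(gD³h_f)) = 4.63×10^-5
Q = -0.965·0.008856·ln(1.201×10^-4) = 0.07715 m³/s
Check: V = 1.84 m/s, Re = 4.26×10^5, f = 0.01635, h_f = 4.88 m ≈ 4.85 m ✓

Q ≈ 0.0772 m³/s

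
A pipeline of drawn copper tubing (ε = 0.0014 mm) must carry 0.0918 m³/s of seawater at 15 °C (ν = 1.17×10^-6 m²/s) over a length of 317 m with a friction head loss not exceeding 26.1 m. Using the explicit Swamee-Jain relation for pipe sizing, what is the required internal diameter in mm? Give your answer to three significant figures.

Swamee-Jain (Type III): D = 0.66·[ε^1.25·(LQ²/(gh_f))^4.75 + ν·Q^9.4·(L/(gh_f))^5.2]^0.04
LQ²/(gh_f) = 0.01043; L/(gh_f) = 1.238
Term 1 = ε^1.25·(…)^4.75 = 1.86×10^-17; Term 2 = ν·Q^9.4·(…)^5.2 = 6.33×10^-16
D = 0.66·(1.86×10^-17 + 6.33×10^-16)^0.04 = 0.1630 m = 163 mm
Check: V = 4.40 m/s, Re = 6.13×10^5, f = 0.01278, h_f = 24.5 m ≈ 26.1 m ✓

D ≈ 163 mm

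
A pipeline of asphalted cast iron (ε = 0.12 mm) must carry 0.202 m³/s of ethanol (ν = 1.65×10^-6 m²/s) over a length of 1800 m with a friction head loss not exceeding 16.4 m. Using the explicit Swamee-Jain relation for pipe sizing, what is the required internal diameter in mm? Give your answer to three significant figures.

Swamee-Jain (Type III): D = 0.66·[ε^1.25·(LQ²/(gh_f))^4.75 + ν·Q^9.4·(L/(gh_f))^5.2]^0.04
LQ²/(gh_f) = 0.4565; L/(gh_f) = 11.19
Term 1 = ε^1.25·(…)^4.75 = 3.03×10^-7; Term 2 = ν·Q^9.4·(…)^5.2 = 1.38×10^-7
D = 0.66·(3.03×10^-7 + 1.38×10^-7)^0.04 = 0.3676 m = 368 mm
Check: V = 1.90 m/s, Re = 4.24×10^5, f = 0.01677, h_f = 15.2 m ≈ 16.4 m ✓

D ≈ 368 mm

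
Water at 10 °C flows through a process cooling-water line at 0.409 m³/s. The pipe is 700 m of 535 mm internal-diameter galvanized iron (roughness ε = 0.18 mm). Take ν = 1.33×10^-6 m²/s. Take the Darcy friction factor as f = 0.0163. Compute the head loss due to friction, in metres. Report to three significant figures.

V = 4Q/(πD²) = 4·0.409/(π·0.535²) = 1.819 m/s
h_f = f(L/D)V²/(2g) = 0.01630·(700/0.535)·1.819²/(2·9.81) = 3.598 m

h_f ≈ 3.60 m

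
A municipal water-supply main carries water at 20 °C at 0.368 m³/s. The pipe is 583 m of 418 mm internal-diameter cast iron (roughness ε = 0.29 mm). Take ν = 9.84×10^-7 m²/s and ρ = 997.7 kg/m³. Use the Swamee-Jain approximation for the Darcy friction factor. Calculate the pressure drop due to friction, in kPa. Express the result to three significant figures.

Δp ≈ 92.3 kPa

V = 4Q/(πD²) = 4·0.368/(π·0.418²) = 2.682 m/s
Re = VD/ν = 2.682·0.418/9.84×10^-7 = 1.14×10^6 → turbulent
ε/D = 0.29/418 = 6.94×10^-4
Swamee-Jain: f = 0.01844
h_f = f(L/D)V²/(2g) = 0.01844·(583/0.418)·2.682²/(2·9.81) = 9.426 m
Δp = ρg·h_f = 997.7·9.81·9.426 = 92.25 kPa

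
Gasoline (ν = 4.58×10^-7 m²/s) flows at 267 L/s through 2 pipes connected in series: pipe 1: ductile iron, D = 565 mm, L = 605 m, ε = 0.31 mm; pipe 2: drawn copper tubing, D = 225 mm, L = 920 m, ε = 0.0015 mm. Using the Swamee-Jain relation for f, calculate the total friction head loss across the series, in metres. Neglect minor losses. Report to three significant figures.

Pipe 1: V = 1.065 m/s, Re = 1.31×10^6, ε/D = 5.49×10^-4, f = 0.01750, h_1 = f(L/D)V²/2g = 1.083 m
Pipe 2: V = 6.715 m/s, Re = 3.30×10^6, ε/D = 6.67×10^-6, f = 0.009931, h_2 = f(L/D)V²/2g = 93.33 m
Series → Q common, losses add: H = Σh = 94.41 m

H ≈ 94.4 m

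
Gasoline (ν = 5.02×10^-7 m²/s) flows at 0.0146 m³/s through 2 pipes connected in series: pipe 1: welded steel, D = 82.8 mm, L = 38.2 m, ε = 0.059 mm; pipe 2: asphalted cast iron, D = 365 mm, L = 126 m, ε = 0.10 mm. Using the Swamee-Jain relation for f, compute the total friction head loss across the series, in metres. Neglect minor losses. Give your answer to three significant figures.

H ≈ 3.30 m

Pipe 1: V = 2.711 m/s, Re = 4.47×10^5, ε/D = 7.13×10^-4, f = 0.01907, h_1 = f(L/D)V²/2g = 3.298 m
Pipe 2: V = 0.1395 m/s, Re = 1.01×10^5, ε/D = 2.74×10^-4, f = 0.01933, h_2 = f(L/D)V²/2g = 0.006621 m
Series → Q common, losses add: H = Σh = 3.304 m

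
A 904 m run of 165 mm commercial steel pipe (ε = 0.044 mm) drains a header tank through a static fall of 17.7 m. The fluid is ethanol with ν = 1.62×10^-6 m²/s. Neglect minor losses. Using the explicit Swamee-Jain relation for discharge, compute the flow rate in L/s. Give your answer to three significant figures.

Q ≈ 40.6 L/s

Swamee-Jain (Type II): Q = -0.965·√(gD⁵h_f/L)·ln[ε/(3.7D) + √(3.17ν²L/(gD³h_f))]
√(gD⁵h_f/L) = √(9.81·0.165⁵·17.7/904) = 0.004847
ε/(3.7D) = 7.21×10^-5; √(3.17ν²L/(gD³h_f)) = 9.82×10^-5
Q = -0.965·0.004847·ln(1.703×10^-4) = 0.04059 m³/s
Check: V = 1.90 m/s, Re = 1.93×10^5, f = 0.01765, h_f = 17.8 m ≈ 17.7 m ✓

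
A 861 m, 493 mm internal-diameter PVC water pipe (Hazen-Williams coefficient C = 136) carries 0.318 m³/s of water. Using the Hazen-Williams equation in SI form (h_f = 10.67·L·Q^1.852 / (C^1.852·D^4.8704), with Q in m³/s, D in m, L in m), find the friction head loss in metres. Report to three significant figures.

h_f ≈ 3.86 m

h_f = 10.67·861·0.318^1.852 / (136^1.852·0.493^4.8704) = 3.858 m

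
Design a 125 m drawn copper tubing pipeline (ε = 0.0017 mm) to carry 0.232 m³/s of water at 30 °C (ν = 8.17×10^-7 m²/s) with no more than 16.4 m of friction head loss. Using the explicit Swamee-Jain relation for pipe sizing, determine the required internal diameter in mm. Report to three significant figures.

Swamee-Jain (Type III): D = 0.66·[ε^1.25·(LQ²/(gh_f))^4.75 + ν·Q^9.4·(L/(gh_f))^5.2]^0.04
LQ²/(gh_f) = 0.04182; L/(gh_f) = 0.7770
Term 1 = ε^1.25·(…)^4.75 = 1.74×10^-14; Term 2 = ν·Q^9.4·(…)^5.2 = 2.39×10^-13
D = 0.66·(1.74×10^-14 + 2.39×10^-13)^0.04 = 0.2070 m = 207 mm
Check: V = 6.90 m/s, Re = 1.75×10^6, f = 0.01088, h_f = 15.9 m ≈ 16.4 m ✓

D ≈ 207 mm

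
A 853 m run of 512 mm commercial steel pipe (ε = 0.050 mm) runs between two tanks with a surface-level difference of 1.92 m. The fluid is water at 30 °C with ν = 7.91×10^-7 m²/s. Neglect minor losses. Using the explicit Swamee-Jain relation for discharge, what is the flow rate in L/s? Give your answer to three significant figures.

Swamee-Jain (Type II): Q = -0.965·√(gD⁵h_f/L)·ln[ε/(3.7D) + √(3.17ν²L/(gD³h_f))]
√(gD⁵h_f/L) = √(9.81·0.512⁵·1.92/853) = 0.02787
ε/(3.7D) = 2.64×10^-5; √(3.17ν²L/(gD³h_f)) = 2.59×10^-5
Q = -0.965·0.02787·ln(5.226×10^-5) = 0.2652 m³/s
Check: V = 1.29 m/s, Re = 8.34×10^5, f = 0.01369, h_f = 1.93 m ≈ 1.92 m ✓

Q ≈ 265 L/s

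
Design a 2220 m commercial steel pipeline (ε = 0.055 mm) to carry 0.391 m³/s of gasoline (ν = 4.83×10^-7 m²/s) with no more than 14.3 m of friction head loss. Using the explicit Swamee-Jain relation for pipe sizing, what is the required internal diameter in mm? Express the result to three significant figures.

D ≈ 484 mm

Swamee-Jain (Type III): D = 0.66·[ε^1.25·(LQ²/(gh_f))^4.75 + ν·Q^9.4·(L/(gh_f))^5.2]^0.04
LQ²/(gh_f) = 2.419; L/(gh_f) = 15.83
Term 1 = ε^1.25·(…)^4.75 = 3.15×10^-4; Term 2 = ν·Q^9.4·(…)^5.2 = 1.22×10^-4
D = 0.66·(3.15×10^-4 + 1.22×10^-4)^0.04 = 0.4844 m = 484 mm
Check: V = 2.12 m/s, Re = 2.13×10^6, f = 0.01307, h_f = 13.7 m ≈ 14.3 m ✓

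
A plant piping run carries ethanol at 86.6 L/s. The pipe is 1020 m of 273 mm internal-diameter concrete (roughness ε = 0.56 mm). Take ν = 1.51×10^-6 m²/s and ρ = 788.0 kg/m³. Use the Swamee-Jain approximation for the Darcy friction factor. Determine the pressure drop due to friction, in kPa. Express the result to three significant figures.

V = 4Q/(πD²) = 4·0.0866/(π·0.273²) = 1.479 m/s
Re = VD/ν = 1.479·0.273/1.51×10^-6 = 2.67×10^5 → turbulent
ε/D = 0.56/273 = 0.00205
Swamee-Jain: f = 0.02440
h_f = f(L/D)V²/(2g) = 0.02440·(1020/0.273)·1.479²/(2·9.81) = 10.17 m
Δp = ρg·h_f = 788.0·9.81·10.17 = 78.61 kPa

Δp ≈ 78.6 kPa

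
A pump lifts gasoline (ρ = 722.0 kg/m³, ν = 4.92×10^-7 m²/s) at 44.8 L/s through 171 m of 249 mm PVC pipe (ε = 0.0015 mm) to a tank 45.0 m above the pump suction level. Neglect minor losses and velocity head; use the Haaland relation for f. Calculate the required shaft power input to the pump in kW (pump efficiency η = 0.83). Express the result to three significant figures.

V = 4Q/(πD²) = 0.9200 m/s; Re = 4.66×10^5; ε/D = 6.02×10^-6; f = 0.01329
h_f = f(L/D)V²/2g = 0.3939 m
Total head H = z + h_f = 45.0 + 0.3939 = 45.39 m
P_hyd = ρgQH = 722.0·9.81·0.0448·45.39 = 14.40 kW
P_shaft = P_hyd/η = 14.40/0.83 = 17.35 kW

P_shaft ≈ 17.4 kW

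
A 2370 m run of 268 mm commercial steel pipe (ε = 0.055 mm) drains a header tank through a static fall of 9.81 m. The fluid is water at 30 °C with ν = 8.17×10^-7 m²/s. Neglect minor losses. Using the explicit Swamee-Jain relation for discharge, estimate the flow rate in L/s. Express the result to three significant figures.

Q ≈ 66.1 L/s

Swamee-Jain (Type II): Q = -0.965·√(gD⁵h_f/L)·ln[ε/(3.7D) + √(3.17ν²L/(gD³h_f))]
√(gD⁵h_f/L) = √(9.81·0.268⁵·9.81/2370) = 0.007493
ε/(3.7D) = 5.55×10^-5; √(3.17ν²L/(gD³h_f)) = 5.20×10^-5
Q = -0.965·0.007493·ln(1.075×10^-4) = 0.06607 m³/s
Check: V = 1.17 m/s, Re = 3.84×10^5, f = 0.01594, h_f = 9.86 m ≈ 9.81 m ✓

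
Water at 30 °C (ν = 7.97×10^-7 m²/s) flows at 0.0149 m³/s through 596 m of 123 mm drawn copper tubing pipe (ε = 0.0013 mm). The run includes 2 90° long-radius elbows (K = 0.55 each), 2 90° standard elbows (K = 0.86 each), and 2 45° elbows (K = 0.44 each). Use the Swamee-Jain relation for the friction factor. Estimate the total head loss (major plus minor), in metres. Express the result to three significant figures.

V = 4Q/(πD²) = 1.254 m/s; V²/2g = 0.08014 m
Re = 1.94×10^5, ε/D = 1.06×10^-5 → f = 0.01573 (Swamee-Jain)
Major: h_f = f(L/D)·V²/2g = 0.01573·4846·0.08014 = 6.108 m
Minor: ΣK = 3.70; h_m = ΣK·V²/2g = 0.2965 m
Total H_L = 6.108 + 0.2965 = 6.404 m

H_L ≈ 6.40 m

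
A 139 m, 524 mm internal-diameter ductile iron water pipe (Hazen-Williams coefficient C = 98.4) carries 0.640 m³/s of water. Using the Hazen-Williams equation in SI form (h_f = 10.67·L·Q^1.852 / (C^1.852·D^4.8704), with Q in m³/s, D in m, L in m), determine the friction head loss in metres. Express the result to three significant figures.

h_f = 10.67·139·0.640^1.852 / (98.4^1.852·0.524^4.8704) = 3.077 m

h_f ≈ 3.08 m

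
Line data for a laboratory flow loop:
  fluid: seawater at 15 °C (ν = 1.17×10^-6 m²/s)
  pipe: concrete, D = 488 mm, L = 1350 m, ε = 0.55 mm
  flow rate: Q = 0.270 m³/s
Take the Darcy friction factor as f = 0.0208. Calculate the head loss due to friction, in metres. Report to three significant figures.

V = 4Q/(πD²) = 4·0.270/(π·0.488²) = 1.444 m/s
h_f = f(L/D)V²/(2g) = 0.02080·(1350/0.488)·1.444²/(2·9.81) = 6.111 m

h_f ≈ 6.11 m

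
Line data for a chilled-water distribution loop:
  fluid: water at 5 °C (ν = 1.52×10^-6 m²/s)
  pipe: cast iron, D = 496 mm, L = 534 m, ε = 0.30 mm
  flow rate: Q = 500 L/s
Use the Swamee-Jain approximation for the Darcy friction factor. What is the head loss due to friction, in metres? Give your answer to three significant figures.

V = 4Q/(πD²) = 4·0.500/(π·0.496²) = 2.588 m/s
Re = VD/ν = 2.588·0.496/1.52×10^-6 = 8.44×10^5 → turbulent
ε/D = 0.30/496 = 6.05×10^-4
Swamee-Jain: f = 0.01806
h_f = f(L/D)V²/(2g) = 0.01806·(534/0.496)·2.588²/(2·9.81) = 6.634 m

h_f ≈ 6.63 m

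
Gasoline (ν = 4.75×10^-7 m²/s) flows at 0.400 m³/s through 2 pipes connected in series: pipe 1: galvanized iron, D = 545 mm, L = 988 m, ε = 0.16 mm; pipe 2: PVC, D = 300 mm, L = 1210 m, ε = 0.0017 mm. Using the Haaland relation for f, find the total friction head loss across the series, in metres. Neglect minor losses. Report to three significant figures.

H ≈ 68.0 m

Pipe 1: V = 1.715 m/s, Re = 1.97×10^6, ε/D = 2.94×10^-4, f = 0.01524, h_1 = f(L/D)V²/2g = 4.140 m
Pipe 2: V = 5.659 m/s, Re = 3.57×10^6, ε/D = 5.67×10^-6, f = 0.009697, h_2 = f(L/D)V²/2g = 63.83 m
Series → Q common, losses add: H = Σh = 67.97 m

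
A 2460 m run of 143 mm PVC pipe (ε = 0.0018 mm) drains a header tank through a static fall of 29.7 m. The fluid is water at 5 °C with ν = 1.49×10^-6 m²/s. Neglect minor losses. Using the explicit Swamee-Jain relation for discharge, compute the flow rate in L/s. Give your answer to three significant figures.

Q ≈ 22.7 L/s

Swamee-Jain (Type II): Q = -0.965·√(gD⁵h_f/L)·ln[ε/(3.7D) + √(3.17ν²L/(gD³h_f))]
√(gD⁵h_f/L) = √(9.81·0.143⁵·29.7/2460) = 0.002661
ε/(3.7D) = 3.40×10^-6; √(3.17ν²L/(gD³h_f)) = 1.43×10^-4
Q = -0.965·0.002661·ln(1.460×10^-4) = 0.02268 m³/s
Check: V = 1.41 m/s, Re = 1.36×10^5, f = 0.01687, h_f = 29.5 m ≈ 29.7 m ✓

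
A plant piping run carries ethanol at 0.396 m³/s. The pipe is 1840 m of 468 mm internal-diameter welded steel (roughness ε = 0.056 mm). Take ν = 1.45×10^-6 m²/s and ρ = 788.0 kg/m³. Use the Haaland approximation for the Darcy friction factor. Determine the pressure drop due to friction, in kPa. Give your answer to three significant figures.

V = 4Q/(πD²) = 4·0.396/(π·0.468²) = 2.302 m/s
Re = VD/ν = 2.302·0.468/1.45×10^-6 = 7.43×10^5 → turbulent
ε/D = 0.056/468 = 1.20×10^-4
Haaland: f = 0.01393
h_f = f(L/D)V²/(2g) = 0.01393·(1840/0.468)·2.302²/(2·9.81) = 14.80 m
Δp = ρg·h_f = 788.0·9.81·14.80 = 114.4 kPa

Δp ≈ 114 kPa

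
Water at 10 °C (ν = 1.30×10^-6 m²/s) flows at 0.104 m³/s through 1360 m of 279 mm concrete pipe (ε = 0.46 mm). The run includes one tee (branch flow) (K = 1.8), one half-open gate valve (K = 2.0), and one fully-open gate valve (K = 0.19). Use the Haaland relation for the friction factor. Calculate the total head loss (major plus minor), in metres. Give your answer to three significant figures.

V = 4Q/(πD²) = 1.701 m/s; V²/2g = 0.1475 m
Re = 3.65×10^5, ε/D = 0.00165 → f = 0.02281 (Haaland)
Major: h_f = f(L/D)·V²/2g = 0.02281·4875·0.1475 = 16.40 m
Minor: ΣK = 3.99; h_m = ΣK·V²/2g = 0.5885 m
Total H_L = 16.40 + 0.5885 = 16.99 m

H_L ≈ 17.0 m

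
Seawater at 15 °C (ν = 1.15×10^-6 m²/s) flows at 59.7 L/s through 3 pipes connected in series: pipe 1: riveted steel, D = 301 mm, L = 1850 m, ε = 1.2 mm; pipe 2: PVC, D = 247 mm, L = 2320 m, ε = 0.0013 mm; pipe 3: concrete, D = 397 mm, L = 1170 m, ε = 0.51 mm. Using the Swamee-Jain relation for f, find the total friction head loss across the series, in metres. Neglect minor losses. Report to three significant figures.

Pipe 1: V = 0.8390 m/s, Re = 2.20×10^5, ε/D = 0.00399, f = 0.02906, h_1 = f(L/D)V²/2g = 6.408 m
Pipe 2: V = 1.246 m/s, Re = 2.68×10^5, ε/D = 5.26×10^-6, f = 0.01474, h_2 = f(L/D)V²/2g = 10.96 m
Pipe 3: V = 0.4823 m/s, Re = 1.66×10^5, ε/D = 0.00128, f = 0.02247, h_3 = f(L/D)V²/2g = 0.7851 m
Series → Q common, losses add: H = Σh = 18.15 m

H ≈ 18.2 m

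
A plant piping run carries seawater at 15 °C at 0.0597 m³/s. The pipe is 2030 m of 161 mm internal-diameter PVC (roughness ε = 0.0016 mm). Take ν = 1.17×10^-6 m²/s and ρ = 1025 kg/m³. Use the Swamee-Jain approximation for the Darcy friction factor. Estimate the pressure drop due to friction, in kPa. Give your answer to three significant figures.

Δp ≈ 764 kPa

V = 4Q/(πD²) = 4·0.0597/(π·0.161²) = 2.932 m/s
Re = VD/ν = 2.932·0.161/1.17×10^-6 = 4.04×10^5 → turbulent
ε/D = 0.0016/161 = 9.94×10^-6
Swamee-Jain: f = 0.01375
h_f = f(L/D)V²/(2g) = 0.01375·(2030/0.161)·2.932²/(2·9.81) = 75.97 m
Δp = ρg·h_f = 1025·9.81·75.97 = 763.9 kPa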